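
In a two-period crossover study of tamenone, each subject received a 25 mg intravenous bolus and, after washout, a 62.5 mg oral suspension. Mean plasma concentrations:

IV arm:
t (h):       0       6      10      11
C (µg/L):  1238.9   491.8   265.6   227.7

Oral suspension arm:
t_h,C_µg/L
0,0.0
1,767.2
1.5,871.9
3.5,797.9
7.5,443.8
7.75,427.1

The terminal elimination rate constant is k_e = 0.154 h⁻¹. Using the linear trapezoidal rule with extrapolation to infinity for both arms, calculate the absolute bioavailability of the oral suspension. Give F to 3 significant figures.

F = 0.371

Trapezoidal AUC_0→11 (IV):
  [0→6]: (1238.9+491.8)/2 × 6 = 5192.1
  [6→10]: (491.8+265.6)/2 × 4 = 1514.8
  [10→11]: (265.6+227.7)/2 × 1 = 246.65
  Sum = 6953.55 µg/L·h
IV tail: 227.7/0.154 = 1478.571; AUC_iv,0→∞ = 6953.55 + 1478.571 = 8432.121 µg/L·h
Trapezoidal AUC_0→7.75 (oral suspension):
  [0→1]: (0.0+767.2)/2 × 1 = 383.6
  [1→1.5]: (767.2+871.9)/2 × 0.5 = 409.775
  [1.5→3.5]: (871.9+797.9)/2 × 2 = 1669.8
  [3.5→7.5]: (797.9+443.8)/2 × 4 = 2483.4
  [7.5→7.75]: (443.8+427.1)/2 × 0.25 = 108.8625
  Sum = 5055.4375 µg/L·h
oral suspension tail: 427.1/0.154 = 2773.377; AUC_ev,0→∞ = 5055.4375 + 2773.377 = 7828.8145 µg/L·h
F = (AUC_ev/D_ev)/(AUC_iv/D_iv) = (7828.8145/62.5)/(8432.121/25) = 125.261/337.28484 = 0.3714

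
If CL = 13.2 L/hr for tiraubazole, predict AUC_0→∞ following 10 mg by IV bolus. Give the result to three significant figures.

AUC_0→∞ = Dose_iv / CL
        = 10 / 13.2 = 0.757576 mg/L·hr

AUC = 0.758 mg/L·hr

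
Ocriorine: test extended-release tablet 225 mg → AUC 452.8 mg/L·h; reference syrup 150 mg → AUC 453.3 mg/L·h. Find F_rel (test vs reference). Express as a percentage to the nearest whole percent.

F_rel = (AUC_test/D_test) / (AUC_ref/D_ref)
      = (452.8/225) / (453.3/150)
      = 2.01244 / 3.022 = 0.6659 = 66.59%

F_rel = 67%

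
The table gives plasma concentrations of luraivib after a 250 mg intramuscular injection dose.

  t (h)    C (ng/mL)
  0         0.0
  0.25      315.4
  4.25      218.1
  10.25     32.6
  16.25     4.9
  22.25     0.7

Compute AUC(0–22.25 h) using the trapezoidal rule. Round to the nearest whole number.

AUC = 1988 ng/mL·h

Trapezoidal AUC_0→22.25:
  [0→0.25]: (0.0+315.4)/2 × 0.25 = 39.425
  [0.25→4.25]: (315.4+218.1)/2 × 4 = 1067.0
  [4.25→10.25]: (218.1+32.6)/2 × 6 = 752.1
  [10.25→16.25]: (32.6+4.9)/2 × 6 = 112.5
  [16.25→22.25]: (4.9+0.7)/2 × 6 = 16.8
  Sum = 1987.825 ng/mL·h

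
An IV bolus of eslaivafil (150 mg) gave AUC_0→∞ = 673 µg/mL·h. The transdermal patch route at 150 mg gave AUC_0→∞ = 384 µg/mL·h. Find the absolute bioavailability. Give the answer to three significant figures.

F = (AUC_ev / D_ev) / (AUC_iv / D_iv)
  = (384/150) / (673/150)
  = 2.56 / 4.48667 = 0.5706

F = 0.571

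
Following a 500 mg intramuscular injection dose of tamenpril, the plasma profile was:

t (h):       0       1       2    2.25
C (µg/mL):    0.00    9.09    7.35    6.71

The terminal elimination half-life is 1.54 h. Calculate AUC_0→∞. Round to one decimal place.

AUC = 29.4 µg/mL·h

Trapezoidal AUC_0→2.25:
  [0→1]: (0.00+9.09)/2 × 1 = 4.545
  [1→2]: (9.09+7.35)/2 × 1 = 8.22
  [2→2.25]: (7.35+6.71)/2 × 0.25 = 1.7575
  Sum = 14.5225 µg/mL·h
k_e = ln2 / t½ = 0.693147 / 1.54 = 0.4501 h^-1
Extrapolated tail: C_last / k_e = 6.71 / 0.4501 = 14.908
AUC_0→∞ = 14.5225 + 14.908 = 29.4305 µg/mL·h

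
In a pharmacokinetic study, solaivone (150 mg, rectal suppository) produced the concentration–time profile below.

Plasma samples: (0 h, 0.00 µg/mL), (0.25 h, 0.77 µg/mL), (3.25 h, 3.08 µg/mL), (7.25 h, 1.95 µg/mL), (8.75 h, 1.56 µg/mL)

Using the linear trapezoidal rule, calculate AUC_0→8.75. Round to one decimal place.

AUC = 18.6 µg/mL·h

Trapezoidal AUC_0→8.75:
  [0→0.25]: (0.00+0.77)/2 × 0.25 = 0.09625
  [0.25→3.25]: (0.77+3.08)/2 × 3 = 5.775
  [3.25→7.25]: (3.08+1.95)/2 × 4 = 10.06
  [7.25→8.75]: (1.95+1.56)/2 × 1.5 = 2.6325
  Sum = 18.56375 µg/mL·h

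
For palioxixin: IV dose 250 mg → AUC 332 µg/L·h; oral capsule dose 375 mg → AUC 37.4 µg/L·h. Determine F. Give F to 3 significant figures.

F = (AUC_ev / D_ev) / (AUC_iv / D_iv)
  = (37.4/375) / (332/250)
  = 0.0997333 / 1.328 = 0.0751

F = 0.0751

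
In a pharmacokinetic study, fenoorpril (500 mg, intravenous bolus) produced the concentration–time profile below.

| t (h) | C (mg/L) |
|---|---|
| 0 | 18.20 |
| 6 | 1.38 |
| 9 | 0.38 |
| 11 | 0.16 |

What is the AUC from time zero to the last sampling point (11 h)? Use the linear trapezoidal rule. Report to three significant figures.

AUC = 61.9 mg/L·h

Trapezoidal AUC_0→11:
  [0→6]: (18.20+1.38)/2 × 6 = 58.74
  [6→9]: (1.38+0.38)/2 × 3 = 2.64
  [9→11]: (0.38+0.16)/2 × 2 = 0.54
  Sum = 61.92 mg/L·h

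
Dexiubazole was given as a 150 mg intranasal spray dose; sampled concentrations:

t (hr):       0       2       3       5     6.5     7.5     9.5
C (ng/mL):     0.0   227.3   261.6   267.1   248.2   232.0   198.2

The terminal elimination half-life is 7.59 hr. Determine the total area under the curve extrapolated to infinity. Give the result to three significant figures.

AUC = 4230 ng/mL·hr

Trapezoidal AUC_0→9.5:
  [0→2]: (0.0+227.3)/2 × 2 = 227.3
  [2→3]: (227.3+261.6)/2 × 1 = 244.45
  [3→5]: (261.6+267.1)/2 × 2 = 528.7
  [5→6.5]: (267.1+248.2)/2 × 1.5 = 386.475
  [6.5→7.5]: (248.2+232.0)/2 × 1 = 240.1
  [7.5→9.5]: (232.0+198.2)/2 × 2 = 430.2
  Sum = 2057.225 ng/mL·hr
k_e = ln2 / t½ = 0.693147 / 7.59 = 0.0913 hr^-1
Extrapolated tail: C_last / k_e = 198.2 / 0.0913 = 2170.865
AUC_0→∞ = 2057.225 + 2170.865 = 4228.09 ng/mL·hr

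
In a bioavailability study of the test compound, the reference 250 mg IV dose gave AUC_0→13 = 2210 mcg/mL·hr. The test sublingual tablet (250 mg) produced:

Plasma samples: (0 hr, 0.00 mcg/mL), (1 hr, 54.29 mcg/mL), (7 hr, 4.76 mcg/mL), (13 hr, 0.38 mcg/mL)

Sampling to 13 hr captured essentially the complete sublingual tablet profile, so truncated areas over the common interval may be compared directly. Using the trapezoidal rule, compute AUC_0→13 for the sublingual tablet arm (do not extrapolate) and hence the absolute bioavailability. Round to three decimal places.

F = 0.099

Trapezoidal AUC_0→13 (sublingual tablet):
  [0→1]: (0.00+54.29)/2 × 1 = 27.145
  [1→7]: (54.29+4.76)/2 × 6 = 177.15
  [7→13]: (4.76+0.38)/2 × 6 = 15.42
  Sum = 219.715 mcg/mL·hr
F = (AUC_ev/D_ev)/(AUC_iv/D_iv) = (219.715/250)/(2210/250) = 0.87886/8.84 = 0.0994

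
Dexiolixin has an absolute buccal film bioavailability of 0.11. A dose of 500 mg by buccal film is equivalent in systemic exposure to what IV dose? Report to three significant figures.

D_iv = 55.0 mg

Systemic exposure from an extravascular dose = F × D_ev, so the equivalent IV dose is F × D_ev.
D_iv = F × D_ev = 0.11 × 500 = 55 mg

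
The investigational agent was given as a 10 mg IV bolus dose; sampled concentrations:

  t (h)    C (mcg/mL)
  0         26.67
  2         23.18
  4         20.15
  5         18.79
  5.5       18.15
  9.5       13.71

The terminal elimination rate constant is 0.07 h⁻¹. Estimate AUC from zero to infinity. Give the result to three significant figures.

AUC = 381 mcg/mL·h

Trapezoidal AUC_0→9.5:
  [0→2]: (26.67+23.18)/2 × 2 = 49.85
  [2→4]: (23.18+20.15)/2 × 2 = 43.33
  [4→5]: (20.15+18.79)/2 × 1 = 19.47
  [5→5.5]: (18.79+18.15)/2 × 0.5 = 9.235
  [5.5→9.5]: (18.15+13.71)/2 × 4 = 63.72
  Sum = 185.605 mcg/mL·h
Extrapolated tail: C_last / k_e = 13.71 / 0.07 = 195.857
AUC_0→∞ = 185.605 + 195.857 = 381.462 mcg/mL·h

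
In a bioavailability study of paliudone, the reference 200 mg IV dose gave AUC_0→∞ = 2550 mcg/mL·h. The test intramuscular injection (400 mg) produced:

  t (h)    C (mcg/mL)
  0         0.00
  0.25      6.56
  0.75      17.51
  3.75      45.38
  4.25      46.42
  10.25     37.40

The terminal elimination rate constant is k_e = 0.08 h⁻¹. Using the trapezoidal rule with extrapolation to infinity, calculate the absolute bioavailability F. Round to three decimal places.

Trapezoidal AUC_0→10.25 (intramuscular injection):
  [0→0.25]: (0.00+6.56)/2 × 0.25 = 0.82
  [0.25→0.75]: (6.56+17.51)/2 × 0.5 = 6.0175
  [0.75→3.75]: (17.51+45.38)/2 × 3 = 94.335
  [3.75→4.25]: (45.38+46.42)/2 × 0.5 = 22.95
  [4.25→10.25]: (46.42+37.40)/2 × 6 = 251.46
  Sum = 375.5825 mcg/mL·h
Tail: C_last/k_e = 37.40/0.08 = 467.500
AUC_0→∞ (intramuscular injection) = 375.5825 + 467.500 = 843.0825 mcg/mL·h
F = (AUC_ev/D_ev)/(AUC_iv/D_iv) = (843.0825/400)/(2550/200) = 2.10771/12.75 = 0.1653

F = 0.165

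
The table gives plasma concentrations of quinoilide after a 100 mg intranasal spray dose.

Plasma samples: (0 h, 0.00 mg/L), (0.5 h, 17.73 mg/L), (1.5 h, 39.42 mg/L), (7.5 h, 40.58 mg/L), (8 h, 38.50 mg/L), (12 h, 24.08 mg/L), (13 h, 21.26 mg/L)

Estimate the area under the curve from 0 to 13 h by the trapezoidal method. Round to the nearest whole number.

Trapezoidal AUC_0→13:
  [0→0.5]: (0.00+17.73)/2 × 0.5 = 4.4325
  [0.5→1.5]: (17.73+39.42)/2 × 1 = 28.575
  [1.5→7.5]: (39.42+40.58)/2 × 6 = 240.0
  [7.5→8]: (40.58+38.50)/2 × 0.5 = 19.77
  [8→12]: (38.50+24.08)/2 × 4 = 125.16
  [12→13]: (24.08+21.26)/2 × 1 = 22.67
  Sum = 440.6075 mg/L·h

AUC = 441 mg/L·h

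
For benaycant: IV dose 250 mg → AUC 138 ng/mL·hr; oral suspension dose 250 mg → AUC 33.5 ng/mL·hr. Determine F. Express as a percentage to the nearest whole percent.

F = 24%

F = (AUC_ev / D_ev) / (AUC_iv / D_iv)
  = (33.5/250) / (138/250)
  = 0.134 / 0.552 = 0.2428
  = 24.28%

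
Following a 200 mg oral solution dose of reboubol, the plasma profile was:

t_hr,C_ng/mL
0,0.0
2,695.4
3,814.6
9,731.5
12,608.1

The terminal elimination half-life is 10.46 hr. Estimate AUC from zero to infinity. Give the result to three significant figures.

AUC = 17300 ng/mL·hr

Trapezoidal AUC_0→12:
  [0→2]: (0.0+695.4)/2 × 2 = 695.4
  [2→3]: (695.4+814.6)/2 × 1 = 755.0
  [3→9]: (814.6+731.5)/2 × 6 = 4638.3
  [9→12]: (731.5+608.1)/2 × 3 = 2009.4
  Sum = 8098.1 ng/mL·hr
k_e = ln2 / t½ = 0.693147 / 10.46 = 0.0663 hr^-1
Extrapolated tail: C_last / k_e = 608.1 / 0.0663 = 9171.946
AUC_0→∞ = 8098.1 + 9171.946 = 17270.046 ng/mL·hr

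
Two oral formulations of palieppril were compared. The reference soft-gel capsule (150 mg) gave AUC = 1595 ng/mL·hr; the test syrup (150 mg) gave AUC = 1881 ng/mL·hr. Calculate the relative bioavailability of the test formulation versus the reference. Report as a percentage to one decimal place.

F_rel = 117.9%

F_rel = (AUC_test/D_test) / (AUC_ref/D_ref)
      = (1881/150) / (1595/150)
      = 12.54 / 10.6333 = 1.1793 = 117.93%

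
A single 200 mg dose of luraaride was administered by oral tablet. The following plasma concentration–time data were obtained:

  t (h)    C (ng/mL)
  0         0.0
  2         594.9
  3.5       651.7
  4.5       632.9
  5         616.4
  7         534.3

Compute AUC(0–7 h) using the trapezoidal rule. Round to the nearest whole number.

AUC = 3635 ng/mL·h

Trapezoidal AUC_0→7:
  [0→2]: (0.0+594.9)/2 × 2 = 594.9
  [2→3.5]: (594.9+651.7)/2 × 1.5 = 934.95
  [3.5→4.5]: (651.7+632.9)/2 × 1 = 642.3
  [4.5→5]: (632.9+616.4)/2 × 0.5 = 312.325
  [5→7]: (616.4+534.3)/2 × 2 = 1150.7
  Sum = 3635.175 ng/mL·h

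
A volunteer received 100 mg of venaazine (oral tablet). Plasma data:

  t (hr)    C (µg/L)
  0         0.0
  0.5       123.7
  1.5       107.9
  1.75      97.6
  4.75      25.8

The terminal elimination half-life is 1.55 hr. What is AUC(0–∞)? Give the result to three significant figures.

Trapezoidal AUC_0→4.75:
  [0→0.5]: (0.0+123.7)/2 × 0.5 = 30.925
  [0.5→1.5]: (123.7+107.9)/2 × 1 = 115.8
  [1.5→1.75]: (107.9+97.6)/2 × 0.25 = 25.6875
  [1.75→4.75]: (97.6+25.8)/2 × 3 = 185.1
  Sum = 357.5125 µg/L·hr
k_e = ln2 / t½ = 0.693147 / 1.55 = 0.4472 hr^-1
Extrapolated tail: C_last / k_e = 25.8 / 0.4472 = 57.692
AUC_0→∞ = 357.5125 + 57.692 = 415.2045 µg/L·hr

AUC = 415 µg/L·hr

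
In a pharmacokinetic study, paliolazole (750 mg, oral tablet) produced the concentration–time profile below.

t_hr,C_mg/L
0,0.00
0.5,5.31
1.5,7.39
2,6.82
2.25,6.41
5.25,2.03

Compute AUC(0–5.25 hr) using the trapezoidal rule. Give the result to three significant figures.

Trapezoidal AUC_0→5.25:
  [0→0.5]: (0.00+5.31)/2 × 0.5 = 1.3275
  [0.5→1.5]: (5.31+7.39)/2 × 1 = 6.35
  [1.5→2]: (7.39+6.82)/2 × 0.5 = 3.5525
  [2→2.25]: (6.82+6.41)/2 × 0.25 = 1.65375
  [2.25→5.25]: (6.41+2.03)/2 × 3 = 12.66
  Sum = 25.54375 mg/L·hr

AUC = 25.5 mg/L·hr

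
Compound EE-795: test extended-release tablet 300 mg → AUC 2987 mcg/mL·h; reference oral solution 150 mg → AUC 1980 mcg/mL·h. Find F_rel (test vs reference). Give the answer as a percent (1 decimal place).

F_rel = 75.4%

F_rel = (AUC_test/D_test) / (AUC_ref/D_ref)
      = (2987/300) / (1980/150)
      = 9.95667 / 13.2 = 0.7543 = 75.43%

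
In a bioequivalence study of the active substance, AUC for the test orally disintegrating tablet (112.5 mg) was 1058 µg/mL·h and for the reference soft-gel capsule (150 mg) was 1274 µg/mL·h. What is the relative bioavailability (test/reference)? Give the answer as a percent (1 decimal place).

F_rel = (AUC_test/D_test) / (AUC_ref/D_ref)
      = (1058/112.5) / (1274/150)
      = 9.40444 / 8.49333 = 1.1073 = 110.73%

F_rel = 110.7%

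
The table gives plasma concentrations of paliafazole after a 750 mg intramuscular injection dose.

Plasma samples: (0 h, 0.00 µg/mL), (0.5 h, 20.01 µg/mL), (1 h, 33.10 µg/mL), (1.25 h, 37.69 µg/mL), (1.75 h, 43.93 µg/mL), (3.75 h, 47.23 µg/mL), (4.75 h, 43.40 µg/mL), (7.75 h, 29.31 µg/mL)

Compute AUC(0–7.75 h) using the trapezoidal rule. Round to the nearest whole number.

Trapezoidal AUC_0→7.75:
  [0→0.5]: (0.00+20.01)/2 × 0.5 = 5.0025
  [0.5→1]: (20.01+33.10)/2 × 0.5 = 13.2775
  [1→1.25]: (33.10+37.69)/2 × 0.25 = 8.84875
  [1.25→1.75]: (37.69+43.93)/2 × 0.5 = 20.405
  [1.75→3.75]: (43.93+47.23)/2 × 2 = 91.16
  [3.75→4.75]: (47.23+43.40)/2 × 1 = 45.315
  [4.75→7.75]: (43.40+29.31)/2 × 3 = 109.065
  Sum = 293.07375 µg/mL·h

AUC = 293 µg/mL·h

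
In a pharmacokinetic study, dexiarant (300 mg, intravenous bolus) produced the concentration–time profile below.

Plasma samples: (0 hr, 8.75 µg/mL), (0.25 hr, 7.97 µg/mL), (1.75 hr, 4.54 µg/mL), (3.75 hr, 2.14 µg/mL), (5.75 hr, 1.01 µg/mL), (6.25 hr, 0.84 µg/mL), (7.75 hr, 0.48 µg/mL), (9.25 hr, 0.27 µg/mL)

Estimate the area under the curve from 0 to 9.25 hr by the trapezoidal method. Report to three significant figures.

AUC = 23.3 µg/mL·hr

Trapezoidal AUC_0→9.25:
  [0→0.25]: (8.75+7.97)/2 × 0.25 = 2.09
  [0.25→1.75]: (7.97+4.54)/2 × 1.5 = 9.3825
  [1.75→3.75]: (4.54+2.14)/2 × 2 = 6.68
  [3.75→5.75]: (2.14+1.01)/2 × 2 = 3.15
  [5.75→6.25]: (1.01+0.84)/2 × 0.5 = 0.4625
  [6.25→7.75]: (0.84+0.48)/2 × 1.5 = 0.99
  [7.75→9.25]: (0.48+0.27)/2 × 1.5 = 0.5625
  Sum = 23.3175 µg/mL·hr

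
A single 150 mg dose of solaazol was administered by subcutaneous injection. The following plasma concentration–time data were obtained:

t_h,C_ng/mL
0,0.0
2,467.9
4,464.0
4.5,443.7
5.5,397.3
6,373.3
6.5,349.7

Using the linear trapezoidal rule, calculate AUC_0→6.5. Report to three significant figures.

Trapezoidal AUC_0→6.5:
  [0→2]: (0.0+467.9)/2 × 2 = 467.9
  [2→4]: (467.9+464.0)/2 × 2 = 931.9
  [4→4.5]: (464.0+443.7)/2 × 0.5 = 226.925
  [4.5→5.5]: (443.7+397.3)/2 × 1 = 420.5
  [5.5→6]: (397.3+373.3)/2 × 0.5 = 192.65
  [6→6.5]: (373.3+349.7)/2 × 0.5 = 180.75
  Sum = 2420.625 ng/mL·h

AUC = 2420 ng/mL·h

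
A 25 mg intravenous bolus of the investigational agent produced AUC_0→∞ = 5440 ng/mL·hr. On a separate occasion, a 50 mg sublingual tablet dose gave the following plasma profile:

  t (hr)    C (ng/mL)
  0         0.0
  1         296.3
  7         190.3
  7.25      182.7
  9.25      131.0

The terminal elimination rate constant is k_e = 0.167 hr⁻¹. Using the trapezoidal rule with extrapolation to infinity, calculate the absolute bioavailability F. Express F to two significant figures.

Trapezoidal AUC_0→9.25 (sublingual tablet):
  [0→1]: (0.0+296.3)/2 × 1 = 148.15
  [1→7]: (296.3+190.3)/2 × 6 = 1459.8
  [7→7.25]: (190.3+182.7)/2 × 0.25 = 46.625
  [7.25→9.25]: (182.7+131.0)/2 × 2 = 313.7
  Sum = 1968.275 ng/mL·hr
Tail: C_last/k_e = 131.0/0.167 = 784.431
AUC_0→∞ (sublingual tablet) = 1968.275 + 784.431 = 2752.706 ng/mL·hr
F = (AUC_ev/D_ev)/(AUC_iv/D_iv) = (2752.706/50)/(5440/25) = 55.05412/217.6 = 0.2530

F = 0.25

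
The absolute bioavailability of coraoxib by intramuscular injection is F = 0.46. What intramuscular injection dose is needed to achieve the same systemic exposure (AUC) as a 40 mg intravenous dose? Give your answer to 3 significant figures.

D_intramuscular = 87.0 mg

For equal systemic exposure: F × D_ev = D_iv
D_ev = D_iv / F = 40 / 0.46 = 86.9565 mg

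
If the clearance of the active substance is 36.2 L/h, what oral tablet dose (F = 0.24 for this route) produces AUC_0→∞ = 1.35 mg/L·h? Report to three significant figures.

Dose = 204 mg

Dose = CL × AUC_0→∞ / F
     = 36.2 × 1.35 / 0.24 = 203.625 mg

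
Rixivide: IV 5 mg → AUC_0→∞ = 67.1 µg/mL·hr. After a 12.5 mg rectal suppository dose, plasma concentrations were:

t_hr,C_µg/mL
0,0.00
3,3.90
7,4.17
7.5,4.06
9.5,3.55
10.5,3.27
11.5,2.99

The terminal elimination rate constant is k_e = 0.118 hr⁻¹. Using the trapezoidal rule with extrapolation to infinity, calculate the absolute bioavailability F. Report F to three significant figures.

F = 0.379

Trapezoidal AUC_0→11.5 (rectal suppository):
  [0→3]: (0.00+3.90)/2 × 3 = 5.85
  [3→7]: (3.90+4.17)/2 × 4 = 16.14
  [7→7.5]: (4.17+4.06)/2 × 0.5 = 2.0575
  [7.5→9.5]: (4.06+3.55)/2 × 2 = 7.61
  [9.5→10.5]: (3.55+3.27)/2 × 1 = 3.41
  [10.5→11.5]: (3.27+2.99)/2 × 1 = 3.13
  Sum = 38.1975 µg/mL·hr
Tail: C_last/k_e = 2.99/0.118 = 25.339
AUC_0→∞ (rectal suppository) = 38.1975 + 25.339 = 63.5365 µg/mL·hr
F = (AUC_ev/D_ev)/(AUC_iv/D_iv) = (63.5365/12.5)/(67.1/5) = 5.08292/13.42 = 0.3788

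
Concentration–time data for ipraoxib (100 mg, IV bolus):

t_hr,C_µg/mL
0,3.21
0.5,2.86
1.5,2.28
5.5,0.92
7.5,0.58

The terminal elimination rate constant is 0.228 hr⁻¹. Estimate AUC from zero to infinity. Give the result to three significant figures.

AUC = 14.5 µg/mL·hr

Trapezoidal AUC_0→7.5:
  [0→0.5]: (3.21+2.86)/2 × 0.5 = 1.5175
  [0.5→1.5]: (2.86+2.28)/2 × 1 = 2.57
  [1.5→5.5]: (2.28+0.92)/2 × 4 = 6.4
  [5.5→7.5]: (0.92+0.58)/2 × 2 = 1.5
  Sum = 11.9875 µg/mL·hr
Extrapolated tail: C_last / k_e = 0.58 / 0.228 = 2.544
AUC_0→∞ = 11.9875 + 2.544 = 14.5315 µg/mL·hr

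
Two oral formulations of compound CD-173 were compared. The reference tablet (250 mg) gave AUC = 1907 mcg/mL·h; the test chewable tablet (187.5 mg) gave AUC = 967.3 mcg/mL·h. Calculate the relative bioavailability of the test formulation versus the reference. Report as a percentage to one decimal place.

F_rel = 67.6%

F_rel = (AUC_test/D_test) / (AUC_ref/D_ref)
      = (967.3/187.5) / (1907/250)
      = 5.15893 / 7.628 = 0.6763 = 67.63%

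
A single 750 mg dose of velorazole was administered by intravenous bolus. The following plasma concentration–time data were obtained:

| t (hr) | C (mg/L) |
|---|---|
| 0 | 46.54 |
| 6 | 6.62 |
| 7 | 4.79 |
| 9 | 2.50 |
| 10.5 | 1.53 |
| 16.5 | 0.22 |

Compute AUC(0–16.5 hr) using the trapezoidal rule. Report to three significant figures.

Trapezoidal AUC_0→16.5:
  [0→6]: (46.54+6.62)/2 × 6 = 159.48
  [6→7]: (6.62+4.79)/2 × 1 = 5.705
  [7→9]: (4.79+2.50)/2 × 2 = 7.29
  [9→10.5]: (2.50+1.53)/2 × 1.5 = 3.0225
  [10.5→16.5]: (1.53+0.22)/2 × 6 = 5.25
  Sum = 180.7475 mg/L·hr

AUC = 181 mg/L·hr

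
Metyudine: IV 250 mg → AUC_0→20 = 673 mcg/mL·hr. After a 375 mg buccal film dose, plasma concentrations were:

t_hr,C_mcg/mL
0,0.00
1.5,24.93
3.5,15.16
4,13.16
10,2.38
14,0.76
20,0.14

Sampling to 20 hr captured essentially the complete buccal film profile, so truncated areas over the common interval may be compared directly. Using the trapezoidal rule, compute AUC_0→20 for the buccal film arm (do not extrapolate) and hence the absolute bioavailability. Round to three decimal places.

F = 0.120

Trapezoidal AUC_0→20 (buccal film):
  [0→1.5]: (0.00+24.93)/2 × 1.5 = 18.6975
  [1.5→3.5]: (24.93+15.16)/2 × 2 = 40.09
  [3.5→4]: (15.16+13.16)/2 × 0.5 = 7.08
  [4→10]: (13.16+2.38)/2 × 6 = 46.62
  [10→14]: (2.38+0.76)/2 × 4 = 6.28
  [14→20]: (0.76+0.14)/2 × 6 = 2.7
  Sum = 121.4675 mcg/mL·hr
F = (AUC_ev/D_ev)/(AUC_iv/D_iv) = (121.4675/375)/(673/250) = 0.323913/2.692 = 0.1203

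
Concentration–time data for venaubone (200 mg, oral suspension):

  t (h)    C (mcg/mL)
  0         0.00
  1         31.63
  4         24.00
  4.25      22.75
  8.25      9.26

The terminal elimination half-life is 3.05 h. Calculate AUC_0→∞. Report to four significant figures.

AUC = 209.9 mcg/mL·h

Trapezoidal AUC_0→8.25:
  [0→1]: (0.00+31.63)/2 × 1 = 15.815
  [1→4]: (31.63+24.00)/2 × 3 = 83.445
  [4→4.25]: (24.00+22.75)/2 × 0.25 = 5.84375
  [4.25→8.25]: (22.75+9.26)/2 × 4 = 64.02
  Sum = 169.12375 mcg/mL·h
k_e = ln2 / t½ = 0.693147 / 3.05 = 0.2273 h^-1
Extrapolated tail: C_last / k_e = 9.26 / 0.2273 = 40.739
AUC_0→∞ = 169.12375 + 40.739 = 209.86275 mcg/mL·h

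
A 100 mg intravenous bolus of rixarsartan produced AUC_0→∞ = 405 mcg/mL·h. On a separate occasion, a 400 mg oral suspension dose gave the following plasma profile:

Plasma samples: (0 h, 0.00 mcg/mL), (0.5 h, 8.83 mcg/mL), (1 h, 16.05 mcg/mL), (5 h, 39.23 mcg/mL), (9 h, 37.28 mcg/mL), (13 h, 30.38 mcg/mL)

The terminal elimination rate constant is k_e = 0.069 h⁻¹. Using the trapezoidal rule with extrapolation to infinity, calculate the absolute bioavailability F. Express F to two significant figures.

F = 0.52

Trapezoidal AUC_0→13 (oral suspension):
  [0→0.5]: (0.00+8.83)/2 × 0.5 = 2.2075
  [0.5→1]: (8.83+16.05)/2 × 0.5 = 6.22
  [1→5]: (16.05+39.23)/2 × 4 = 110.56
  [5→9]: (39.23+37.28)/2 × 4 = 153.02
  [9→13]: (37.28+30.38)/2 × 4 = 135.32
  Sum = 407.3275 mcg/mL·h
Tail: C_last/k_e = 30.38/0.069 = 440.290
AUC_0→∞ (oral suspension) = 407.3275 + 440.290 = 847.6175 mcg/mL·h
F = (AUC_ev/D_ev)/(AUC_iv/D_iv) = (847.6175/400)/(405/100) = 2.11904/4.05 = 0.5232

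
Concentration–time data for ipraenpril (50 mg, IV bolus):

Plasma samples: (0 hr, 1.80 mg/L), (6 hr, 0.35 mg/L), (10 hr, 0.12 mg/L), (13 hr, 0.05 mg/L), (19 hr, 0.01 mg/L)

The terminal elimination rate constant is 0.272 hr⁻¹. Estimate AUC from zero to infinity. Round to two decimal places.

AUC = 7.86 mg/L·hr

Trapezoidal AUC_0→19:
  [0→6]: (1.80+0.35)/2 × 6 = 6.45
  [6→10]: (0.35+0.12)/2 × 4 = 0.94
  [10→13]: (0.12+0.05)/2 × 3 = 0.255
  [13→19]: (0.05+0.01)/2 × 6 = 0.18
  Sum = 7.825 mg/L·hr
Extrapolated tail: C_last / k_e = 0.01 / 0.272 = 0.037
AUC_0→∞ = 7.825 + 0.037 = 7.862 mg/L·hr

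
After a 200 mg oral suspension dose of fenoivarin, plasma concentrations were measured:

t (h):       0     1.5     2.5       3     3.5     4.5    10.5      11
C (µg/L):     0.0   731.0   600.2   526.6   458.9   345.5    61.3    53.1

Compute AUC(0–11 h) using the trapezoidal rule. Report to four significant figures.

AUC = 3393 µg/L·h

Trapezoidal AUC_0→11:
  [0→1.5]: (0.0+731.0)/2 × 1.5 = 548.25
  [1.5→2.5]: (731.0+600.2)/2 × 1 = 665.6
  [2.5→3]: (600.2+526.6)/2 × 0.5 = 281.7
  [3→3.5]: (526.6+458.9)/2 × 0.5 = 246.375
  [3.5→4.5]: (458.9+345.5)/2 × 1 = 402.2
  [4.5→10.5]: (345.5+61.3)/2 × 6 = 1220.4
  [10.5→11]: (61.3+53.1)/2 × 0.5 = 28.6
  Sum = 3393.125 µg/L·h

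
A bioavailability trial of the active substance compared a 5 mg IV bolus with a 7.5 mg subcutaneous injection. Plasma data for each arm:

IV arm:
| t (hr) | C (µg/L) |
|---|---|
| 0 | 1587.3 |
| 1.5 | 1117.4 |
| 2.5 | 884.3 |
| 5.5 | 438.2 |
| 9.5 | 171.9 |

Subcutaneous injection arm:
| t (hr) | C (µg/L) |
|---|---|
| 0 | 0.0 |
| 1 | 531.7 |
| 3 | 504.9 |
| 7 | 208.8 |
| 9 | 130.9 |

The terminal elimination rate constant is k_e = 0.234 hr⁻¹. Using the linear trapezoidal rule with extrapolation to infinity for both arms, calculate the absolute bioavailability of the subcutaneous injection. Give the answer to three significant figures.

F = 0.347

Trapezoidal AUC_0→9.5 (IV):
  [0→1.5]: (1587.3+1117.4)/2 × 1.5 = 2028.525
  [1.5→2.5]: (1117.4+884.3)/2 × 1 = 1000.85
  [2.5→5.5]: (884.3+438.2)/2 × 3 = 1983.75
  [5.5→9.5]: (438.2+171.9)/2 × 4 = 1220.2
  Sum = 6233.325 µg/L·hr
IV tail: 171.9/0.234 = 734.615; AUC_iv,0→∞ = 6233.325 + 734.615 = 6967.94 µg/L·hr
Trapezoidal AUC_0→9 (subcutaneous injection):
  [0→1]: (0.0+531.7)/2 × 1 = 265.85
  [1→3]: (531.7+504.9)/2 × 2 = 1036.6
  [3→7]: (504.9+208.8)/2 × 4 = 1427.4
  [7→9]: (208.8+130.9)/2 × 2 = 339.7
  Sum = 3069.55 µg/L·hr
subcutaneous injection tail: 130.9/0.234 = 559.402; AUC_ev,0→∞ = 3069.55 + 559.402 = 3628.952 µg/L·hr
F = (AUC_ev/D_ev)/(AUC_iv/D_iv) = (3628.952/7.5)/(6967.94/5) = 483.86/1393.588 = 0.3472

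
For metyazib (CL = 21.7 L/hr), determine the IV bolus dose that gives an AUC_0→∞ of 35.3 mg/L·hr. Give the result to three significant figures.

Dose = 766 mg

Dose_iv = CL × AUC_0→∞
     = 21.7 × 35.3 = 766.01 mg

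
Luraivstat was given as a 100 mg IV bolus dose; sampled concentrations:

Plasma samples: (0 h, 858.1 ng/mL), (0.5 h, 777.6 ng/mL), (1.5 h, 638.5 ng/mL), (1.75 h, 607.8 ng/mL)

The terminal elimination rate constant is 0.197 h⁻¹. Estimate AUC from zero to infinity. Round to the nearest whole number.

AUC = 4358 ng/mL·h

Trapezoidal AUC_0→1.75:
  [0→0.5]: (858.1+777.6)/2 × 0.5 = 408.925
  [0.5→1.5]: (777.6+638.5)/2 × 1 = 708.05
  [1.5→1.75]: (638.5+607.8)/2 × 0.25 = 155.7875
  Sum = 1272.7625 ng/mL·h
Extrapolated tail: C_last / k_e = 607.8 / 0.197 = 3085.279
AUC_0→∞ = 1272.7625 + 3085.279 = 4358.0415 ng/mL·h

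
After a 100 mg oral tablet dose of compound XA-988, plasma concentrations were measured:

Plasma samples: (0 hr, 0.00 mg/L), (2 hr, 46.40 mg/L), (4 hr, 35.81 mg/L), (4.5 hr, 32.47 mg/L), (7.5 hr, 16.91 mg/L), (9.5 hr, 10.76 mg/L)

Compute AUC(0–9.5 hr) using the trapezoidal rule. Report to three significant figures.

AUC = 247 mg/L·hr

Trapezoidal AUC_0→9.5:
  [0→2]: (0.00+46.40)/2 × 2 = 46.4
  [2→4]: (46.40+35.81)/2 × 2 = 82.21
  [4→4.5]: (35.81+32.47)/2 × 0.5 = 17.07
  [4.5→7.5]: (32.47+16.91)/2 × 3 = 74.07
  [7.5→9.5]: (16.91+10.76)/2 × 2 = 27.67
  Sum = 247.42 mg/L·hr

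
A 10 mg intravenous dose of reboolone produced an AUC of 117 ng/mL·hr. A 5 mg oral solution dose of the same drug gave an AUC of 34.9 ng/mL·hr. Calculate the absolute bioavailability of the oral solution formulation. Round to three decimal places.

F = (AUC_ev / D_ev) / (AUC_iv / D_iv)
  = (34.9/5) / (117/10)
  = 6.98 / 11.7 = 0.5966

F = 0.597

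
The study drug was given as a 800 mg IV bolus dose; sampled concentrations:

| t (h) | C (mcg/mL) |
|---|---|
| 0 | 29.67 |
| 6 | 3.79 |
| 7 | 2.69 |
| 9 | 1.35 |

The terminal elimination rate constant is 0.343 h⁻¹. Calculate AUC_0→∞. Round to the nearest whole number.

Trapezoidal AUC_0→9:
  [0→6]: (29.67+3.79)/2 × 6 = 100.38
  [6→7]: (3.79+2.69)/2 × 1 = 3.24
  [7→9]: (2.69+1.35)/2 × 2 = 4.04
  Sum = 107.66 mcg/mL·h
Extrapolated tail: C_last / k_e = 1.35 / 0.343 = 3.936
AUC_0→∞ = 107.66 + 3.936 = 111.596 mcg/mL·h

AUC = 112 mcg/mL·h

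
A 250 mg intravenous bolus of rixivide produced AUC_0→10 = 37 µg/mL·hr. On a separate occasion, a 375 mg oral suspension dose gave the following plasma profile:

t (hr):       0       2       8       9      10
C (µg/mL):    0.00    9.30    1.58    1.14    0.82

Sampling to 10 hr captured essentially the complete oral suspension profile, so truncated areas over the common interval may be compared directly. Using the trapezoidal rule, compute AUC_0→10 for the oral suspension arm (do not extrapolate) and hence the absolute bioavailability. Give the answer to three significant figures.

Trapezoidal AUC_0→10 (oral suspension):
  [0→2]: (0.00+9.30)/2 × 2 = 9.3
  [2→8]: (9.30+1.58)/2 × 6 = 32.64
  [8→9]: (1.58+1.14)/2 × 1 = 1.36
  [9→10]: (1.14+0.82)/2 × 1 = 0.98
  Sum = 44.28 µg/mL·hr
F = (AUC_ev/D_ev)/(AUC_iv/D_iv) = (44.28/375)/(37/250) = 0.11808/0.148 = 0.7978

F = 0.798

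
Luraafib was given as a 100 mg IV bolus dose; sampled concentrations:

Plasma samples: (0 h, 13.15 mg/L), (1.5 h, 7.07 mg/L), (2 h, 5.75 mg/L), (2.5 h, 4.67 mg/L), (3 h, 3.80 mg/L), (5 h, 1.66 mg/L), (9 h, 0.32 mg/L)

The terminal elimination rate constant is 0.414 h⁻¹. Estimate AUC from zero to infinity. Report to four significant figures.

Trapezoidal AUC_0→9:
  [0→1.5]: (13.15+7.07)/2 × 1.5 = 15.165
  [1.5→2]: (7.07+5.75)/2 × 0.5 = 3.205
  [2→2.5]: (5.75+4.67)/2 × 0.5 = 2.605
  [2.5→3]: (4.67+3.80)/2 × 0.5 = 2.1175
  [3→5]: (3.80+1.66)/2 × 2 = 5.46
  [5→9]: (1.66+0.32)/2 × 4 = 3.96
  Sum = 32.5125 mg/L·h
Extrapolated tail: C_last / k_e = 0.32 / 0.414 = 0.773
AUC_0→∞ = 32.5125 + 0.773 = 33.2855 mg/L·h

AUC = 33.29 mg/L·h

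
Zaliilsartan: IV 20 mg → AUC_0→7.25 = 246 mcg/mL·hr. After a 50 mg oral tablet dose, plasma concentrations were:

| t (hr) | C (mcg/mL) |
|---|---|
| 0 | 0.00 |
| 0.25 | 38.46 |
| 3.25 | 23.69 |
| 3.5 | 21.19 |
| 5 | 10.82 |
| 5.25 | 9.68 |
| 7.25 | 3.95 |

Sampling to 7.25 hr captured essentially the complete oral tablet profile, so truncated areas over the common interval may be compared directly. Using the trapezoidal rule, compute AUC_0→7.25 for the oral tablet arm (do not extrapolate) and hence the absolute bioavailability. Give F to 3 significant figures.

Trapezoidal AUC_0→7.25 (oral tablet):
  [0→0.25]: (0.00+38.46)/2 × 0.25 = 4.8075
  [0.25→3.25]: (38.46+23.69)/2 × 3 = 93.225
  [3.25→3.5]: (23.69+21.19)/2 × 0.25 = 5.61
  [3.5→5]: (21.19+10.82)/2 × 1.5 = 24.0075
  [5→5.25]: (10.82+9.68)/2 × 0.25 = 2.5625
  [5.25→7.25]: (9.68+3.95)/2 × 2 = 13.63
  Sum = 143.8425 mcg/mL·hr
F = (AUC_ev/D_ev)/(AUC_iv/D_iv) = (143.8425/50)/(246/20) = 2.87685/12.3 = 0.2339

F = 0.234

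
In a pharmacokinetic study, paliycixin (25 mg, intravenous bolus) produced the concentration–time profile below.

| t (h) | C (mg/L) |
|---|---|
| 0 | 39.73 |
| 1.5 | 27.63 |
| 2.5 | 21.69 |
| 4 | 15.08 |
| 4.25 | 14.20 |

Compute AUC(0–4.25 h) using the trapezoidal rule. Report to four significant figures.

Trapezoidal AUC_0→4.25:
  [0→1.5]: (39.73+27.63)/2 × 1.5 = 50.52
  [1.5→2.5]: (27.63+21.69)/2 × 1 = 24.66
  [2.5→4]: (21.69+15.08)/2 × 1.5 = 27.5775
  [4→4.25]: (15.08+14.20)/2 × 0.25 = 3.66
  Sum = 106.4175 mg/L·h

AUC = 106.4 mg/L·h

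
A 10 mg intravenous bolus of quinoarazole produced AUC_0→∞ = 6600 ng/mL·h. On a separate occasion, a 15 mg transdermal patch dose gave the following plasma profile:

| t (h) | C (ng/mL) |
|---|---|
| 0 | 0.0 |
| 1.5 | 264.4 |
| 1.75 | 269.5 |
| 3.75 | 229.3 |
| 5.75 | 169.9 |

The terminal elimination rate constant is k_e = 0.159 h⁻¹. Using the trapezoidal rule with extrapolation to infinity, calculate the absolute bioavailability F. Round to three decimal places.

F = 0.225

Trapezoidal AUC_0→5.75 (transdermal patch):
  [0→1.5]: (0.0+264.4)/2 × 1.5 = 198.3
  [1.5→1.75]: (264.4+269.5)/2 × 0.25 = 66.7375
  [1.75→3.75]: (269.5+229.3)/2 × 2 = 498.8
  [3.75→5.75]: (229.3+169.9)/2 × 2 = 399.2
  Sum = 1163.0375 ng/mL·h
Tail: C_last/k_e = 169.9/0.159 = 1068.553
AUC_0→∞ (transdermal patch) = 1163.0375 + 1068.553 = 2231.5905 ng/mL·h
F = (AUC_ev/D_ev)/(AUC_iv/D_iv) = (2231.5905/15)/(6600/10) = 148.7727/660 = 0.2254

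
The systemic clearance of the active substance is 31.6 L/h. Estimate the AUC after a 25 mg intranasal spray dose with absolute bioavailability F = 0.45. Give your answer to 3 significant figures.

AUC_0→∞ = F × Dose / CL
        = 0.45 × 25 / 31.6 = 0.356013 mg/L·h

AUC = 0.356 mg/L·h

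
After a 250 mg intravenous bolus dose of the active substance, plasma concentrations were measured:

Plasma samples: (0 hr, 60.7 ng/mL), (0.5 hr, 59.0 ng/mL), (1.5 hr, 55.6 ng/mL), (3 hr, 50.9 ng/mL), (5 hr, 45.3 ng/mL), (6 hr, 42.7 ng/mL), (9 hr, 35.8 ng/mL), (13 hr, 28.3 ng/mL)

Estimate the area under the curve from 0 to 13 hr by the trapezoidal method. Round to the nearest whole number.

Trapezoidal AUC_0→13:
  [0→0.5]: (60.7+59.0)/2 × 0.5 = 29.925
  [0.5→1.5]: (59.0+55.6)/2 × 1 = 57.3
  [1.5→3]: (55.6+50.9)/2 × 1.5 = 79.875
  [3→5]: (50.9+45.3)/2 × 2 = 96.2
  [5→6]: (45.3+42.7)/2 × 1 = 44.0
  [6→9]: (42.7+35.8)/2 × 3 = 117.75
  [9→13]: (35.8+28.3)/2 × 4 = 128.2
  Sum = 553.25 ng/mL·hr

AUC = 553 ng/mL·hr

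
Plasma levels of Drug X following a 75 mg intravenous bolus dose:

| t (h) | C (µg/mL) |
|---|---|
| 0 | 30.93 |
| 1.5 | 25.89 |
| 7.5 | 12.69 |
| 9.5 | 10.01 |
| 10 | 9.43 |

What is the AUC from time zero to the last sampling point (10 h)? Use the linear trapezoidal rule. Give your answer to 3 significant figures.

Trapezoidal AUC_0→10:
  [0→1.5]: (30.93+25.89)/2 × 1.5 = 42.615
  [1.5→7.5]: (25.89+12.69)/2 × 6 = 115.74
  [7.5→9.5]: (12.69+10.01)/2 × 2 = 22.7
  [9.5→10]: (10.01+9.43)/2 × 0.5 = 4.86
  Sum = 185.915 µg/mL·h

AUC = 186 µg/mL·h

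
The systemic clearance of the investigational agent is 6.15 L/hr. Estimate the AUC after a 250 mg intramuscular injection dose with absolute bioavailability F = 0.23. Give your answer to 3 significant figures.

AUC_0→∞ = F × Dose / CL
        = 0.23 × 250 / 6.15 = 9.34959 mg/L·hr

AUC = 9.35 mg/L·hr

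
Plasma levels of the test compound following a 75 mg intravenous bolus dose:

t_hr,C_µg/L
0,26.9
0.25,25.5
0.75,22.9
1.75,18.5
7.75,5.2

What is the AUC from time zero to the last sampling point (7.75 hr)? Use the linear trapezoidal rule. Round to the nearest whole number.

Trapezoidal AUC_0→7.75:
  [0→0.25]: (26.9+25.5)/2 × 0.25 = 6.55
  [0.25→0.75]: (25.5+22.9)/2 × 0.5 = 12.1
  [0.75→1.75]: (22.9+18.5)/2 × 1 = 20.7
  [1.75→7.75]: (18.5+5.2)/2 × 6 = 71.1
  Sum = 110.45 µg/L·hr

AUC = 110 µg/L·hr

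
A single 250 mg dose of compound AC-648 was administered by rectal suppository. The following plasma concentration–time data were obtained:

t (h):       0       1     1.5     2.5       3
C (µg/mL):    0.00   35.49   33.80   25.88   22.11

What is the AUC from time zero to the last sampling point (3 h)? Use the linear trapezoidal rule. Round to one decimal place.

Trapezoidal AUC_0→3:
  [0→1]: (0.00+35.49)/2 × 1 = 17.745
  [1→1.5]: (35.49+33.80)/2 × 0.5 = 17.3225
  [1.5→2.5]: (33.80+25.88)/2 × 1 = 29.84
  [2.5→3]: (25.88+22.11)/2 × 0.5 = 11.9975
  Sum = 76.905 µg/mL·h

AUC = 76.9 µg/mL·h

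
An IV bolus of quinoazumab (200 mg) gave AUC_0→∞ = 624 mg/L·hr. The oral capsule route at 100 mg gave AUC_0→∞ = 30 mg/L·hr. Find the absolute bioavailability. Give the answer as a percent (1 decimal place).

F = 9.6%

F = (AUC_ev / D_ev) / (AUC_iv / D_iv)
  = (30/100) / (624/200)
  = 0.3 / 3.12 = 0.0962
  = 9.62%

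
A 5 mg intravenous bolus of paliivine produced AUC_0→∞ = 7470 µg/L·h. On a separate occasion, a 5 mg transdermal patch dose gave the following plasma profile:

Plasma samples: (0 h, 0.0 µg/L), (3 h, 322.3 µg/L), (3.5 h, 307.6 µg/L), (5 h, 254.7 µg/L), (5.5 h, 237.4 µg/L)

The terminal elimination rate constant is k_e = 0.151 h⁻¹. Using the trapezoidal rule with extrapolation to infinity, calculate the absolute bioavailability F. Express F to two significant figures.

F = 0.37

Trapezoidal AUC_0→5.5 (transdermal patch):
  [0→3]: (0.0+322.3)/2 × 3 = 483.45
  [3→3.5]: (322.3+307.6)/2 × 0.5 = 157.475
  [3.5→5]: (307.6+254.7)/2 × 1.5 = 421.725
  [5→5.5]: (254.7+237.4)/2 × 0.5 = 123.025
  Sum = 1185.675 µg/L·h
Tail: C_last/k_e = 237.4/0.151 = 1572.185
AUC_0→∞ (transdermal patch) = 1185.675 + 1572.185 = 2757.86 µg/L·h
F = (AUC_ev/D_ev)/(AUC_iv/D_iv) = (2757.86/5)/(7470/5) = 551.572/1494 = 0.3692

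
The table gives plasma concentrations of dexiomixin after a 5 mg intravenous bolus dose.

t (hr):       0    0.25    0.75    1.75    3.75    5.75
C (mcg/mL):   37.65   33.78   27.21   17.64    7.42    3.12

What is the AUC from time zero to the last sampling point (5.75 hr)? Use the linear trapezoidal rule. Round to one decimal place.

Trapezoidal AUC_0→5.75:
  [0→0.25]: (37.65+33.78)/2 × 0.25 = 8.92875
  [0.25→0.75]: (33.78+27.21)/2 × 0.5 = 15.2475
  [0.75→1.75]: (27.21+17.64)/2 × 1 = 22.425
  [1.75→3.75]: (17.64+7.42)/2 × 2 = 25.06
  [3.75→5.75]: (7.42+3.12)/2 × 2 = 10.54
  Sum = 82.20125 mcg/mL·hr

AUC = 82.2 mcg/mL·hr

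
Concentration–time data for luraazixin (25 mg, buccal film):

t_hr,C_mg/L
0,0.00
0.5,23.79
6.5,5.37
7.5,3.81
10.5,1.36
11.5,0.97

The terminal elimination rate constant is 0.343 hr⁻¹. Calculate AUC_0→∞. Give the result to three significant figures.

AUC = 110 mg/L·hr

Trapezoidal AUC_0→11.5:
  [0→0.5]: (0.00+23.79)/2 × 0.5 = 5.9475
  [0.5→6.5]: (23.79+5.37)/2 × 6 = 87.48
  [6.5→7.5]: (5.37+3.81)/2 × 1 = 4.59
  [7.5→10.5]: (3.81+1.36)/2 × 3 = 7.755
  [10.5→11.5]: (1.36+0.97)/2 × 1 = 1.165
  Sum = 106.9375 mg/L·hr
Extrapolated tail: C_last / k_e = 0.97 / 0.343 = 2.828
AUC_0→∞ = 106.9375 + 2.828 = 109.7655 mg/L·hr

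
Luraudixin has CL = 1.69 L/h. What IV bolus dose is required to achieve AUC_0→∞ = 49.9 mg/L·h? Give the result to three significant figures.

Dose_iv = CL × AUC_0→∞
     = 1.69 × 49.9 = 84.331 mg

Dose = 84.3 mg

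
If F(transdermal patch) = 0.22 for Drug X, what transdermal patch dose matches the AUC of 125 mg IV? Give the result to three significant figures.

For equal systemic exposure: F × D_ev = D_iv
D_ev = D_iv / F = 125 / 0.22 = 568.182 mg

D_transdermal = 568 mg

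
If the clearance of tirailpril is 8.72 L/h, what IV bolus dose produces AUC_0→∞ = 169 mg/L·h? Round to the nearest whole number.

Dose_iv = CL × AUC_0→∞
     = 8.72 × 169 = 1473.68 mg

Dose = 1474 mg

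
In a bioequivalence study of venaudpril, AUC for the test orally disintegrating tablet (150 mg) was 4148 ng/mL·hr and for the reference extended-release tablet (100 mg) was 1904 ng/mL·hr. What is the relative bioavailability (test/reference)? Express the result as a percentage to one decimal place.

F_rel = 145.2%

F_rel = (AUC_test/D_test) / (AUC_ref/D_ref)
      = (4148/150) / (1904/100)
      = 27.6533 / 19.04 = 1.4524 = 145.24%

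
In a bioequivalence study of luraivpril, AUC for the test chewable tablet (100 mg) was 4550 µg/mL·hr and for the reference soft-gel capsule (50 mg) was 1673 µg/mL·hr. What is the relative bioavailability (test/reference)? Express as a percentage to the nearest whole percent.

F_rel = (AUC_test/D_test) / (AUC_ref/D_ref)
      = (4550/100) / (1673/50)
      = 45.5 / 33.46 = 1.3598 = 135.98%

F_rel = 136%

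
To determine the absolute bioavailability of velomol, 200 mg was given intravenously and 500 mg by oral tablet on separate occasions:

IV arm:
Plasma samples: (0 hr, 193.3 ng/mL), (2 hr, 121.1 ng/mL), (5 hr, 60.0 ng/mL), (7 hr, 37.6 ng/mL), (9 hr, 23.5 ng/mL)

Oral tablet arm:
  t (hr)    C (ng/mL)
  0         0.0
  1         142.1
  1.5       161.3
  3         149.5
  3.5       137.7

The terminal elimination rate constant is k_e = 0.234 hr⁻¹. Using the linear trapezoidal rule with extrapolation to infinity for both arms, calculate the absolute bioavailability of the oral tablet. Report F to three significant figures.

F = 0.492

Trapezoidal AUC_0→9 (IV):
  [0→2]: (193.3+121.1)/2 × 2 = 314.4
  [2→5]: (121.1+60.0)/2 × 3 = 271.65
  [5→7]: (60.0+37.6)/2 × 2 = 97.6
  [7→9]: (37.6+23.5)/2 × 2 = 61.1
  Sum = 744.75 ng/mL·hr
IV tail: 23.5/0.234 = 100.427; AUC_iv,0→∞ = 744.75 + 100.427 = 845.177 ng/mL·hr
Trapezoidal AUC_0→3.5 (oral tablet):
  [0→1]: (0.0+142.1)/2 × 1 = 71.05
  [1→1.5]: (142.1+161.3)/2 × 0.5 = 75.85
  [1.5→3]: (161.3+149.5)/2 × 1.5 = 233.1
  [3→3.5]: (149.5+137.7)/2 × 0.5 = 71.8
  Sum = 451.8 ng/mL·hr
oral tablet tail: 137.7/0.234 = 588.462; AUC_ev,0→∞ = 451.8 + 588.462 = 1040.262 ng/mL·hr
F = (AUC_ev/D_ev)/(AUC_iv/D_iv) = (1040.262/500)/(845.177/200) = 2.080524/4.225885 = 0.4923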